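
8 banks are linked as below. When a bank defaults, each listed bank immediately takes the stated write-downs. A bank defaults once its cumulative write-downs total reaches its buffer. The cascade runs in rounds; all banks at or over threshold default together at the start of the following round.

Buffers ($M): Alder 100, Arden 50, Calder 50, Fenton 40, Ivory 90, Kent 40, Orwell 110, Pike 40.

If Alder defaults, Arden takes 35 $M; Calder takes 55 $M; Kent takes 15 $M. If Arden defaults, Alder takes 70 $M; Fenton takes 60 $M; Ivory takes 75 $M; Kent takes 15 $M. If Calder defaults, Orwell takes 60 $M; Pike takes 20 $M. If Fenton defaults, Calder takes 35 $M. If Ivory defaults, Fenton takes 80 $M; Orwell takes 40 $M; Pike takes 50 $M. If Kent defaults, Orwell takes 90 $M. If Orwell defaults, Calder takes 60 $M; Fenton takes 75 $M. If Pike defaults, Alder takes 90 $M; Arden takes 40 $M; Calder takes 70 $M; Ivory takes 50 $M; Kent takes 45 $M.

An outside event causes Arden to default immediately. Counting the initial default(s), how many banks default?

Round 1 — Arden defaults (initial).
  Alder: +70 → 70 < 100
  Fenton: +60 → 60 ≥ 40
  Ivory: +75 → 75 < 90
  Kent: +15 → 15 < 40
Round 2 — Fenton defaults.
  Calder: +35 → 35 < 50
No further defaults.

2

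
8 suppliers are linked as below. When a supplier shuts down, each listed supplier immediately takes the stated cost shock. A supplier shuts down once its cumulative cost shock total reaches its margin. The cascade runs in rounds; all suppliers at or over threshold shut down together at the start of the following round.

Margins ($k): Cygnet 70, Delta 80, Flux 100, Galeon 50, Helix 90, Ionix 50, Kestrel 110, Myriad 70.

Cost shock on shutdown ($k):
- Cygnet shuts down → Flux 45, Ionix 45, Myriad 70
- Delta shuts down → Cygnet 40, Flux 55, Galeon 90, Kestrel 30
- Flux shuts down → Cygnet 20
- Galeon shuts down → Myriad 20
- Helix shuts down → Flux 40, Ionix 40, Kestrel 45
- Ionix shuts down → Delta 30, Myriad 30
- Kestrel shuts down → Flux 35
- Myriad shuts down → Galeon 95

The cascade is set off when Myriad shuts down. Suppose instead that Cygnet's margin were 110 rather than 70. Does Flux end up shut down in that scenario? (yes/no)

With Cygnet's margin at 110:
Round 1 — Myriad shuts down (initial).
  Galeon: +95 → 95 ≥ 50
Round 2 — Galeon shuts down.
No further shutdowns.

no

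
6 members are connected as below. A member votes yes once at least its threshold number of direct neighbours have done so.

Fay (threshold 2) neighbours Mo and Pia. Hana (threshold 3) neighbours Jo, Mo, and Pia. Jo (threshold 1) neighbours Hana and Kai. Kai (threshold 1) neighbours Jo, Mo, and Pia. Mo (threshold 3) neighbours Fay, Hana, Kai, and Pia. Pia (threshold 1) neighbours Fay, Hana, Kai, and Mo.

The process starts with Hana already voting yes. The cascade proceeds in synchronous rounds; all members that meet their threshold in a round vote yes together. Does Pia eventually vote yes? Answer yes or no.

Round 1 — Hana votes yes (initial).
Round 2 — checking thresholds:
  Jo: 1 of 2 neighbours ≥ 1, votes yes.
  Mo: 1 of 4 neighbours < 3, not yet.
  Pia: 1 of 4 neighbours ≥ 1, votes yes.
Round 3 — checking thresholds:
  Fay: 1 of 2 neighbours < 2, not yet.
  Kai: 2 of 3 neighbours ≥ 1, votes yes.
  Mo: 2 of 4 neighbours < 3, not yet.
Round 4 — checking thresholds:
  Fay: 1 of 2 neighbours < 2, not yet.
  Mo: 3 of 4 neighbours ≥ 3, votes yes.
Round 5 — checking thresholds:
  Fay: 2 of 2 neighbours ≥ 2, votes yes.
Round 6 — no new yes votes; cascade stops.

yes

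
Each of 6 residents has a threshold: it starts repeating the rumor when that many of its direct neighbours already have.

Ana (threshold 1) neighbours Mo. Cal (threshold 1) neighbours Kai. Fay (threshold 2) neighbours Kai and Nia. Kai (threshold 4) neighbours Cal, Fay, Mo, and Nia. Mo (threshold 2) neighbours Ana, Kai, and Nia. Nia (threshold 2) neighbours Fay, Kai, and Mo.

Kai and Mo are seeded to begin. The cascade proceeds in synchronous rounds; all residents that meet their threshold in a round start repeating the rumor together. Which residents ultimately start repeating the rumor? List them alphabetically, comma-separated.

Round 1 — Kai, Mo start repeating the rumor (initial).
Round 2 — checking thresholds:
  Ana: 1 of 1 neighbours ≥ 1, starts repeating the rumor.
  Cal: 1 of 1 neighbours ≥ 1, starts repeating the rumor.
  Fay: 1 of 2 neighbours < 2, holds.
  Nia: 2 of 3 neighbours ≥ 2, starts repeating the rumor.
Round 3 — checking thresholds:
  Fay: 2 of 2 neighbours ≥ 2, starts repeating the rumor.
Round 4 — no new spreads; cascade stops.

Ana, Cal, Fay, Kai, Mo, Nia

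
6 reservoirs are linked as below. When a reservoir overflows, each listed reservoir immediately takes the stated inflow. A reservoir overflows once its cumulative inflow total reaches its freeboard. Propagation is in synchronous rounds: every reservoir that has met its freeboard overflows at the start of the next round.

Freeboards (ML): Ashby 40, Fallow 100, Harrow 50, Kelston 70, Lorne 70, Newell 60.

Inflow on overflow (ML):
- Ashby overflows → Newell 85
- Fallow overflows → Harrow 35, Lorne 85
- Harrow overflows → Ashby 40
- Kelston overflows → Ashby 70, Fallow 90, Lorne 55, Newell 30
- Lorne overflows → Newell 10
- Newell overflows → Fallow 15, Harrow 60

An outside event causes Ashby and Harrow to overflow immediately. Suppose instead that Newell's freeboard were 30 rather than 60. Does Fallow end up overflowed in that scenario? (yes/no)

no

With Newell's freeboard at 30:
Round 1 — Ashby, Harrow overflow (initial).
  Newell: +85 → 85 ≥ 30
Round 2 — Newell overflows.
  Fallow: +15 → 15 < 100
No further overflows.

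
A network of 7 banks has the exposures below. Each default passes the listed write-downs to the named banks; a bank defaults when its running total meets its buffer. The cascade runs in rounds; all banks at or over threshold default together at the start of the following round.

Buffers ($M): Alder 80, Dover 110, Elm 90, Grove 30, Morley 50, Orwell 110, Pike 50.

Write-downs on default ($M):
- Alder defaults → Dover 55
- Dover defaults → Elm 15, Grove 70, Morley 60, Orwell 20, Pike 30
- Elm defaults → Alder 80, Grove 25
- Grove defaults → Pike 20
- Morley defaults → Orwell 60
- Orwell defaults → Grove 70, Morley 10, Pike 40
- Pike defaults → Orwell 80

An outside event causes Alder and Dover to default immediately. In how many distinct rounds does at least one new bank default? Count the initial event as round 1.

4

Round 1 — Alder, Dover default (initial).
  Elm: +15 → 15 < 90
  Grove: +70 → 70 ≥ 30
  Morley: +60 → 60 ≥ 50
  Orwell: +20 → 20 < 110
  Pike: +30 → 30 < 50
Round 2 — Grove, Morley default.
  Orwell: +60 → 80 < 110
  Pike: +20 → 50 ≥ 50
Round 3 — Pike defaults.
  Orwell: +80 → 160 ≥ 110
Round 4 — Orwell defaults.
No further defaults.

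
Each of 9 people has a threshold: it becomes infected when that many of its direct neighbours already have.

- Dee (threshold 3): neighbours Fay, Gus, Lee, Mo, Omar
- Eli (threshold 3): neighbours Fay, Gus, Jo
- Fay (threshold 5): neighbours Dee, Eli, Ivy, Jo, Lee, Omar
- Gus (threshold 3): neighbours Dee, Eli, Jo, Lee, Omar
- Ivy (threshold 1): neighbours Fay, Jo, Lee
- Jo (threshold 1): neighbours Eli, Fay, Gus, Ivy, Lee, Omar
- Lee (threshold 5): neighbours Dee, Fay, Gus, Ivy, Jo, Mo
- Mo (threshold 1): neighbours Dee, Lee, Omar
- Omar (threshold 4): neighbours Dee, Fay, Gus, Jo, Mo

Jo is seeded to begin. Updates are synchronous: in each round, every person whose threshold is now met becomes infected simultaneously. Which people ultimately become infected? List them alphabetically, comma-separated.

Ivy, Jo

Round 1 — Jo becomes infected (initial).
Round 2 — checking thresholds:
  Eli: 1 of 3 neighbours < 3, below threshold.
  Fay: 1 of 6 neighbours < 5, below threshold.
  Gus: 1 of 5 neighbours < 3, below threshold.
  Ivy: 1 of 3 neighbours ≥ 1, becomes infected.
  Lee: 1 of 6 neighbours < 5, below threshold.
  Omar: 1 of 5 neighbours < 4, below threshold.
Round 3 — no new infections; cascade stops.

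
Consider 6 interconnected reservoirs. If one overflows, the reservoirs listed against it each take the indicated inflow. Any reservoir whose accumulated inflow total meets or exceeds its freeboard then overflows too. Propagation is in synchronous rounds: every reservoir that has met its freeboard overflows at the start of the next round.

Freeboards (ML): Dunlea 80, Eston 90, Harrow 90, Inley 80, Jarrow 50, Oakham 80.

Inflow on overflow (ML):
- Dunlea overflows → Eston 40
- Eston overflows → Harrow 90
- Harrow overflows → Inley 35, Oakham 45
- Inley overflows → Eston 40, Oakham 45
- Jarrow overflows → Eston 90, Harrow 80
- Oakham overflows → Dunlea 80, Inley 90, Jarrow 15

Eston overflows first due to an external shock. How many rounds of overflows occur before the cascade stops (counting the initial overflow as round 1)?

Round 1 — Eston overflows (initial).
  Harrow: +90 → 90 ≥ 90
Round 2 — Harrow overflows.
  Inley: +35 → 35 < 80
  Oakham: +45 → 45 < 80
No further overflows.

2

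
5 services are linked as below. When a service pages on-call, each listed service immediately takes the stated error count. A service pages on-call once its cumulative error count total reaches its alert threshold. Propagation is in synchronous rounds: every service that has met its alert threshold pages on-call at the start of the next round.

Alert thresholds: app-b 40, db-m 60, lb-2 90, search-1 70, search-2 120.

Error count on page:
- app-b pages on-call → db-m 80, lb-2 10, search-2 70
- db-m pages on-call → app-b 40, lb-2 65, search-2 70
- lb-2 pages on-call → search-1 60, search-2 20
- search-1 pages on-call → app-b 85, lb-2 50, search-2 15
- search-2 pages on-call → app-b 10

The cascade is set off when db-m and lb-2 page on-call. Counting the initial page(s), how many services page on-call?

Round 1 — db-m, lb-2 page on-call (initial).
  app-b: +40 → 40 ≥ 40
  search-1: +60 → 60 < 70
  search-2: +70+20 → 90 < 120
Round 2 — app-b pages on-call.
  search-2: +70 → 160 ≥ 120
Round 3 — search-2 pages on-call.
No further pages.

4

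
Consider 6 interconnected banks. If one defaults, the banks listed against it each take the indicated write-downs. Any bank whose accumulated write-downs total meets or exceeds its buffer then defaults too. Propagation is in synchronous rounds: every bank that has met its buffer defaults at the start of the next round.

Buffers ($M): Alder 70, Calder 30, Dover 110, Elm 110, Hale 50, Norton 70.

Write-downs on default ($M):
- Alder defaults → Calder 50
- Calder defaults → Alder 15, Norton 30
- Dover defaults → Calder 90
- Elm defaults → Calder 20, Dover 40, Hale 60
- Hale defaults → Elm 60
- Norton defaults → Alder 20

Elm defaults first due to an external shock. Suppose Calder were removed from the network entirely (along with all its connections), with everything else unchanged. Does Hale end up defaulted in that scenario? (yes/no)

yes

With Calder removed:
Round 1 — Elm defaults (initial).
  Dover: +40 → 40 < 110
  Hale: +60 → 60 ≥ 50
Round 2 — Hale defaults.
No further defaults.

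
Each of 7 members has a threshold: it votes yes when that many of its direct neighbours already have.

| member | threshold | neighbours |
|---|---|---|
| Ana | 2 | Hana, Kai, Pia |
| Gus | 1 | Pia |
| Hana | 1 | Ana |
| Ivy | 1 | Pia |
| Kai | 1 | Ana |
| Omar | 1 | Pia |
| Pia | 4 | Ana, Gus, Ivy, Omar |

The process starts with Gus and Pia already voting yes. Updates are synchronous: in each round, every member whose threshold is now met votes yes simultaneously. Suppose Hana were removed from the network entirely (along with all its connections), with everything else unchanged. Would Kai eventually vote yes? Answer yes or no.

no

With Hana removed:
Round 1 — Gus, Pia vote yes (initial).
Round 2 — checking thresholds:
  Ana: 1 of 2 neighbours < 2, below threshold.
  Ivy: 1 of 1 neighbours ≥ 1, votes yes.
  Omar: 1 of 1 neighbours ≥ 1, votes yes.
Round 3 — no new yes votes; cascade stops.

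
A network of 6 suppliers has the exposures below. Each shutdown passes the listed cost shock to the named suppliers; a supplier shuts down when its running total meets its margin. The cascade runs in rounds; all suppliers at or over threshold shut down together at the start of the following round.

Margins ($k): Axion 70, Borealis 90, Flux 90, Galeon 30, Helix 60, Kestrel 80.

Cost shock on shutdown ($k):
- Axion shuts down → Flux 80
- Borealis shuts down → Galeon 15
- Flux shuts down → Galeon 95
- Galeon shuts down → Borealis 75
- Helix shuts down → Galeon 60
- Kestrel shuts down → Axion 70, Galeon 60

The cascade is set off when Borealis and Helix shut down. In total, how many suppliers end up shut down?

3

Round 1 — Borealis, Helix shut down (initial).
  Galeon: +15+60 → 75 ≥ 30
Round 2 — Galeon shuts down.
No further shutdowns.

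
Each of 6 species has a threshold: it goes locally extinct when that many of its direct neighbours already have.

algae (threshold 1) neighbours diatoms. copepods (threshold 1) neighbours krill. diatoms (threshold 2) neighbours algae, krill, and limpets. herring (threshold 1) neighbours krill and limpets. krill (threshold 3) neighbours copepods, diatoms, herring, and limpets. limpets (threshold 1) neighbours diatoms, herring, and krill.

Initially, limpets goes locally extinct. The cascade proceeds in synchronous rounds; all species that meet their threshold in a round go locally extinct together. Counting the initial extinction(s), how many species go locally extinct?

2

Round 1 — limpets goes locally extinct (initial).
Round 2 — checking thresholds:
  diatoms: 1 of 3 neighbours < 2, below threshold.
  herring: 1 of 2 neighbours ≥ 1, goes locally extinct.
  krill: 1 of 4 neighbours < 3, below threshold.
Round 3 — no new extinctions; cascade stops.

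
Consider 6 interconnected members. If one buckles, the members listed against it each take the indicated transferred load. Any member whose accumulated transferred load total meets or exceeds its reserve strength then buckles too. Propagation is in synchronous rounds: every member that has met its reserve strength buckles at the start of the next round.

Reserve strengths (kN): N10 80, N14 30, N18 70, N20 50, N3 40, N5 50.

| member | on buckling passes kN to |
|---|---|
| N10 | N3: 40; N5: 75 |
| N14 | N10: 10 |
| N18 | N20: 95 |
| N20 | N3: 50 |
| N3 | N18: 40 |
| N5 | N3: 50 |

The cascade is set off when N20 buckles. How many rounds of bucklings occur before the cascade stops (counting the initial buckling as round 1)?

2

Round 1 — N20 buckles (initial).
  N3: +50 → 50 ≥ 40
Round 2 — N3 buckles.
  N18: +40 → 40 < 70
No further bucklings.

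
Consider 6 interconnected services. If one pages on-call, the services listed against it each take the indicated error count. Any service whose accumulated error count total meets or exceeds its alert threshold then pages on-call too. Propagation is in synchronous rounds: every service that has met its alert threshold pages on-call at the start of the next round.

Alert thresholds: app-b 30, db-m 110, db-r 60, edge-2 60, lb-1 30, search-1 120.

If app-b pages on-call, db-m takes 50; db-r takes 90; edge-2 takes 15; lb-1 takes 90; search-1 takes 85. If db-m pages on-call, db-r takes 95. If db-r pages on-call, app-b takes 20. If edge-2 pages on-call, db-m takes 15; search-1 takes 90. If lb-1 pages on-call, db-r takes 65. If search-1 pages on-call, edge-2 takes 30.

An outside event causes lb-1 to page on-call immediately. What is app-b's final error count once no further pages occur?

20

Round 1 — lb-1 pages on-call (initial).
  db-r: +65 → 65 ≥ 60
Round 2 — db-r pages on-call.
  app-b: +20 → 20 < 30
No further pages.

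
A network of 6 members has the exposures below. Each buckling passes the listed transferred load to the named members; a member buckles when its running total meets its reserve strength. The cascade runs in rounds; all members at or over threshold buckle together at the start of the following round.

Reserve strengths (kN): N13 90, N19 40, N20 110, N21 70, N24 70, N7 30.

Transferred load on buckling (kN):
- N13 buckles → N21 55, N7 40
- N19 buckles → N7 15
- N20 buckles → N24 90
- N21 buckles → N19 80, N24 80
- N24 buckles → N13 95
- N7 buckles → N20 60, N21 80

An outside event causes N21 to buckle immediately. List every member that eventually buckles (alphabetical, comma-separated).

N13, N19, N21, N24, N7

Round 1 — N21 buckles (initial).
  N19: +80 → 80 ≥ 40
  N24: +80 → 80 ≥ 70
Round 2 — N19, N24 buckle.
  N13: +95 → 95 ≥ 90
  N7: +15 → 15 < 30
Round 3 — N13 buckles.
  N7: +40 → 55 ≥ 30
Round 4 — N7 buckles.
  N20: +60 → 60 < 110
No further bucklings.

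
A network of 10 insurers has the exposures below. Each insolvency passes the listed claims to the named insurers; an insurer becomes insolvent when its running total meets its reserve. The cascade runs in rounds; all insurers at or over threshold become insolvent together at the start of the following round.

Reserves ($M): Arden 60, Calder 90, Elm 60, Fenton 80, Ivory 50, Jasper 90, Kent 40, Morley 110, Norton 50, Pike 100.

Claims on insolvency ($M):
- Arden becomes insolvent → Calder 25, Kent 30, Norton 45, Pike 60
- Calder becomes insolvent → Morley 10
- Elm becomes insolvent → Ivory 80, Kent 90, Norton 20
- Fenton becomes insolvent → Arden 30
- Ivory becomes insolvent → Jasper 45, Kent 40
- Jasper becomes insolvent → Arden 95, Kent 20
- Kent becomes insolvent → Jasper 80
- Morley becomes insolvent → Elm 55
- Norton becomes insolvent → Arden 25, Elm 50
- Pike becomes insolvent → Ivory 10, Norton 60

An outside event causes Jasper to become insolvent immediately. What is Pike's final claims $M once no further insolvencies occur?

60

Round 1 — Jasper becomes insolvent (initial).
  Arden: +95 → 95 ≥ 60
  Kent: +20 → 20 < 40
Round 2 — Arden becomes insolvent.
  Calder: +25 → 25 < 90
  Kent: +30 → 50 ≥ 40
  Norton: +45 → 45 < 50
  Pike: +60 → 60 < 100
Round 3 — Kent becomes insolvent.
No further insolvencies.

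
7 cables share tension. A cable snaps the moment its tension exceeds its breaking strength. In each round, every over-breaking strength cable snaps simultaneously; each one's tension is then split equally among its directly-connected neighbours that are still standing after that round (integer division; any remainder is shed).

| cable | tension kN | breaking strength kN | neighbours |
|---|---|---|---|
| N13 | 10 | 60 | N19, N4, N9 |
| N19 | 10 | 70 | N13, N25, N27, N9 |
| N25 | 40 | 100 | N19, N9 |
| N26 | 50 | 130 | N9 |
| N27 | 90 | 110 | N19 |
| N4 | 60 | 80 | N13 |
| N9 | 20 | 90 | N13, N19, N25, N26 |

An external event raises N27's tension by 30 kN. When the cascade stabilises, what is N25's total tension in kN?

Round 1 — N27 at 120 > 110. N27 snaps.
  N27 sheds 120 kN to N19: 120 each.
    N19: 10+120 = 130 > 70
Round 2 — N19 snaps.
  N19 sheds 130 kN to N13, N25, N9: 43 each (1 lost).
    N13: 10+43 = 53 ≤ 60
    N25: 40+43 = 83 ≤ 100
    N9: 20+43 = 63 ≤ 90
No further breaks.

83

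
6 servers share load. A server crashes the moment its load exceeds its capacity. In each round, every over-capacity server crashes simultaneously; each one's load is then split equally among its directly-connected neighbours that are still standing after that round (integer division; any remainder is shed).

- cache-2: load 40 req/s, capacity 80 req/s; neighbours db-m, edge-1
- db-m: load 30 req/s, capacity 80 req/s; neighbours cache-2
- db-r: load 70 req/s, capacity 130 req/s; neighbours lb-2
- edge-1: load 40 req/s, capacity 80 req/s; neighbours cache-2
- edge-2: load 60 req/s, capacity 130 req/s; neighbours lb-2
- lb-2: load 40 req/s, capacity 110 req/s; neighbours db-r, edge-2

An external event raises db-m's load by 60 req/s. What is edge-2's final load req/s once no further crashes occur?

60

Round 1 — db-m at 90 > 80. db-m crashes.
  db-m sheds 90 req/s to cache-2: 90 each.
    cache-2: 40+90 = 130 > 80
Round 2 — cache-2 crashes.
  cache-2 sheds 130 req/s to edge-1: 130 each.
    edge-1: 40+130 = 170 > 80
Round 3 — edge-1 crashes.
  edge-1 sheds 170 req/s: no online neighbours, lost.
No further crashes.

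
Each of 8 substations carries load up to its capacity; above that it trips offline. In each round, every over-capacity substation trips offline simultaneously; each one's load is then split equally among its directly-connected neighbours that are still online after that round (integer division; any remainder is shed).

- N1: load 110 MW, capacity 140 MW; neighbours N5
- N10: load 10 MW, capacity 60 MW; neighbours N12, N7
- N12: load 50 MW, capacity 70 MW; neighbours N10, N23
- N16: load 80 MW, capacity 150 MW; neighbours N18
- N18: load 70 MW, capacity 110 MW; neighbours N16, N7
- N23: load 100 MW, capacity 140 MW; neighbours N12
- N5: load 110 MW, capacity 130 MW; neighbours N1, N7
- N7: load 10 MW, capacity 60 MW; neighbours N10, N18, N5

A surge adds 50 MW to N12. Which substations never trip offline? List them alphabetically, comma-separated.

Round 1 — N12 at 100 > 70. N12 trips offline.
  N12 sheds 100 MW to N10, N23: 50 each.
    N10: 10+50 = 60 ≤ 60
    N23: 100+50 = 150 > 140
Round 2 — N23 trips offline.
  N23 sheds 150 MW: no online neighbours, lost.
No further trips.

N1, N10, N16, N18, N5, N7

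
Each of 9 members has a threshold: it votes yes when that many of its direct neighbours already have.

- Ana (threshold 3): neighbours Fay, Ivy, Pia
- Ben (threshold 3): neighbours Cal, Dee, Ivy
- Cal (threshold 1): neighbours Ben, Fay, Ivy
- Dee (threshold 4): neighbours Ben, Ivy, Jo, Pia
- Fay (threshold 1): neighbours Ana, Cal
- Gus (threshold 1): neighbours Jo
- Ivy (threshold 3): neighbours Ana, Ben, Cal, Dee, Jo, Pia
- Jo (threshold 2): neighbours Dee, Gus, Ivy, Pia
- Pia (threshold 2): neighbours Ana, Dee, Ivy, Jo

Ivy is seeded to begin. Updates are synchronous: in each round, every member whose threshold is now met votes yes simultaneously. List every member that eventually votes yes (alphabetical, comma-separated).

Cal, Fay, Ivy

Round 1 — Ivy votes yes (initial).
Round 2 — checking thresholds:
  Ana: 1 of 3 neighbours < 3, holds.
  Ben: 1 of 3 neighbours < 3, holds.
  Cal: 1 of 3 neighbours ≥ 1, votes yes.
  Dee: 1 of 4 neighbours < 4, holds.
  Jo: 1 of 4 neighbours < 2, holds.
  Pia: 1 of 4 neighbours < 2, holds.
Round 3 — checking thresholds:
  Ana: 1 of 3 neighbours < 3, holds.
  Ben: 2 of 3 neighbours < 3, holds.
  Dee: 1 of 4 neighbours < 4, holds.
  Fay: 1 of 2 neighbours ≥ 1, votes yes.
  Jo: 1 of 4 neighbours < 2, holds.
  Pia: 1 of 4 neighbours < 2, holds.
Round 4 — no new yes votes; cascade stops.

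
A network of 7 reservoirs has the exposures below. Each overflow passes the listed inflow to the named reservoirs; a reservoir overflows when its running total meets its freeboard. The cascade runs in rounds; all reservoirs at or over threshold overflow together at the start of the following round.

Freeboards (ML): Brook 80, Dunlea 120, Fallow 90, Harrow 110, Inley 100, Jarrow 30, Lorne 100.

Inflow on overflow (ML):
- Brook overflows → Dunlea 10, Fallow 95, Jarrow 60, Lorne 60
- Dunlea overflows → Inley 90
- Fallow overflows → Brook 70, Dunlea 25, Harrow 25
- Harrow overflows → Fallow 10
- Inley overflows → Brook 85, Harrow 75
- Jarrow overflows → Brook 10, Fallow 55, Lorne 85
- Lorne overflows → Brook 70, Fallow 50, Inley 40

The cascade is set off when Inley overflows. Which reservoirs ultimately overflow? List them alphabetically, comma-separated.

Round 1 — Inley overflows (initial).
  Brook: +85 → 85 ≥ 80
  Harrow: +75 → 75 < 110
Round 2 — Brook overflows.
  Dunlea: +10 → 10 < 120
  Fallow: +95 → 95 ≥ 90
  Jarrow: +60 → 60 ≥ 30
  Lorne: +60 → 60 < 100
Round 3 — Fallow, Jarrow overflow.
  Dunlea: +25 → 35 < 120
  Harrow: +25 → 100 < 110
  Lorne: +85 → 145 ≥ 100
Round 4 — Lorne overflows.
No further overflows.

Brook, Fallow, Inley, Jarrow, Lorne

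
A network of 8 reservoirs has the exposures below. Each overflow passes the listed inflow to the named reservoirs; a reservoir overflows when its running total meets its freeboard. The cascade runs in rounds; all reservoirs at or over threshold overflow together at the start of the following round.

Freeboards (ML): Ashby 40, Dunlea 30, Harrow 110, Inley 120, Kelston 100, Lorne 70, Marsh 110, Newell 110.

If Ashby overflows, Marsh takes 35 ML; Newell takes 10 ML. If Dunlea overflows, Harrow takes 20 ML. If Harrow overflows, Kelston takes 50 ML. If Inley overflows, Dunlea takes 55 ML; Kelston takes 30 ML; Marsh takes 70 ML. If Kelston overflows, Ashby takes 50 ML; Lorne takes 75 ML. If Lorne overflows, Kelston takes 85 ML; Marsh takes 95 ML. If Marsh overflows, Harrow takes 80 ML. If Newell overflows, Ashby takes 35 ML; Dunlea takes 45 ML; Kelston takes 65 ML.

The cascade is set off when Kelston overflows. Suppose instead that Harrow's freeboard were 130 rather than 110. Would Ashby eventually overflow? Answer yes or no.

yes

With Harrow's freeboard at 130:
Round 1 — Kelston overflows (initial).
  Ashby: +50 → 50 ≥ 40
  Lorne: +75 → 75 ≥ 70
Round 2 — Ashby, Lorne overflow.
  Marsh: +35+95 → 130 ≥ 110
  Newell: +10 → 10 < 110
Round 3 — Marsh overflows.
  Harrow: +80 → 80 < 130
No further overflows.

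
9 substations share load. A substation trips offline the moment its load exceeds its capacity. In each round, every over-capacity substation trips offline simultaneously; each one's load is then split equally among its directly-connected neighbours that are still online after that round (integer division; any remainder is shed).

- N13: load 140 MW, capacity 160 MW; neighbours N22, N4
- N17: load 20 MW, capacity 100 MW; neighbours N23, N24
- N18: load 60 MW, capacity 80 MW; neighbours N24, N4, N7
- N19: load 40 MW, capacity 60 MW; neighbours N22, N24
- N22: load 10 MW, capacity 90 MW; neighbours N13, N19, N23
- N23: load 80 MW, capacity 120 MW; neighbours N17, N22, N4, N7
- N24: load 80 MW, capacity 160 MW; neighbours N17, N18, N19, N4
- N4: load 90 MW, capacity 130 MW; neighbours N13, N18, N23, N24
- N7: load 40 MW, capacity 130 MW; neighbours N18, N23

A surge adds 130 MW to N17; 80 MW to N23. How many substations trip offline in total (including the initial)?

9

Round 1 — N17 at 150 > 100; N23 at 160 > 120. N17, N23 trip offline.
  N17 sheds 150 MW to N24: 150 each.
    N24: 80+150 = 230 > 160
  N23 sheds 160 MW to N22, N4, N7: 53 each (1 lost).
    N22: 10+53 = 63 ≤ 90
    N4: 90+53 = 143 > 130
    N7: 40+53 = 93 ≤ 130
Round 2 — N24, N4 trip offline.
  N24 sheds 230 MW to N18, N19: 115 each.
    N18: 60+115 = 175 > 80
    N19: 40+115 = 155 > 60
  N4 sheds 143 MW to N13, N18: 71 each (1 lost).
    N13: 140+71 = 211 > 160
    N18: 175+71 = 246 > 80
Round 3 — N13, N18, N19 trip offline.
  N13 sheds 211 MW to N22: 211 each.
    N22: 63+211 = 274 > 90
  N18 sheds 246 MW to N7: 246 each.
    N7: 93+246 = 339 > 130
  N19 sheds 155 MW to N22: 155 each.
    N22: 274+155 = 429 > 90
Round 4 — N22, N7 trip offline.
  N22 sheds 429 MW: no online neighbours, lost.
  N7 sheds 339 MW: no online neighbours, lost.
No further trips.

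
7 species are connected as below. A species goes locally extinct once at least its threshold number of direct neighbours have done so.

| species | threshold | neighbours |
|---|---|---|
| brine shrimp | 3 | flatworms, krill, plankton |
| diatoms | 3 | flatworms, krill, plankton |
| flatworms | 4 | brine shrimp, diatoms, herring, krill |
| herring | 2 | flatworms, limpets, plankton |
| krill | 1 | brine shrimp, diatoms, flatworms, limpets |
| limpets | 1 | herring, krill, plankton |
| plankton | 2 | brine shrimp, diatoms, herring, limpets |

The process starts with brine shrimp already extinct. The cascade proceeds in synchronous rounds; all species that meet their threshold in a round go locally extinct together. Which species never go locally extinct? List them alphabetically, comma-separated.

diatoms, flatworms

Round 1 — brine shrimp goes locally extinct (initial).
Round 2 — checking thresholds:
  flatworms: 1 of 4 neighbours < 4, holds.
  krill: 1 of 4 neighbours ≥ 1, goes locally extinct.
  plankton: 1 of 4 neighbours < 2, holds.
Round 3 — checking thresholds:
  diatoms: 1 of 3 neighbours < 3, holds.
  flatworms: 2 of 4 neighbours < 4, holds.
  limpets: 1 of 3 neighbours ≥ 1, goes locally extinct.
  plankton: 1 of 4 neighbours < 2, holds.
Round 4 — checking thresholds:
  diatoms: 1 of 3 neighbours < 3, holds.
  flatworms: 2 of 4 neighbours < 4, holds.
  herring: 1 of 3 neighbours < 2, holds.
  plankton: 2 of 4 neighbours ≥ 2, goes locally extinct.
Round 5 — checking thresholds:
  diatoms: 2 of 3 neighbours < 3, holds.
  flatworms: 2 of 4 neighbours < 4, holds.
  herring: 2 of 3 neighbours ≥ 2, goes locally extinct.
Round 6 — no new extinctions; cascade stops.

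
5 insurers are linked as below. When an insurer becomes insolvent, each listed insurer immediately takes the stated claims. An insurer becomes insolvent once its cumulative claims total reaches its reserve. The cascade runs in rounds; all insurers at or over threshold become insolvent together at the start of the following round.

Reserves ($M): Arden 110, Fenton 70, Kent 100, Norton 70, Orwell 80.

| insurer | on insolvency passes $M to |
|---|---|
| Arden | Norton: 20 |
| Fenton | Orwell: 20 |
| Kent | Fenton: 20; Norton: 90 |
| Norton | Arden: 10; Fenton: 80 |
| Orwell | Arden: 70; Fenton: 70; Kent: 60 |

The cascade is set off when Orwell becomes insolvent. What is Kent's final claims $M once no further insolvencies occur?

60

Round 1 — Orwell becomes insolvent (initial).
  Arden: +70 → 70 < 110
  Fenton: +70 → 70 ≥ 70
  Kent: +60 → 60 < 100
Round 2 — Fenton becomes insolvent.
No further insolvencies.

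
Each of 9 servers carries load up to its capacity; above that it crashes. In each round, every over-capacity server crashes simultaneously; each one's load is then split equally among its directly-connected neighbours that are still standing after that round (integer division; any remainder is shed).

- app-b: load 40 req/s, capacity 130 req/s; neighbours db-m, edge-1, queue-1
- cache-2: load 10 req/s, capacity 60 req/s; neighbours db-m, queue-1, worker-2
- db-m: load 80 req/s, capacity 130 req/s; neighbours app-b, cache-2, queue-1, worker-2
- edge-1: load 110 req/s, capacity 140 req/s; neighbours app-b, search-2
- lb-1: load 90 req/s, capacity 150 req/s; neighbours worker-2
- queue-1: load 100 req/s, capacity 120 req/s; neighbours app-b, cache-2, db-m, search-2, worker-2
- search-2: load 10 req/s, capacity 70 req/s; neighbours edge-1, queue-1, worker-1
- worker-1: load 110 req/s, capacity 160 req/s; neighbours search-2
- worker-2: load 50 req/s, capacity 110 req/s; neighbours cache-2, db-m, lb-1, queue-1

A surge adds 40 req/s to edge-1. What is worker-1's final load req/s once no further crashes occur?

152

Round 1 — edge-1 at 150 > 140. edge-1 crashes.
  edge-1 sheds 150 req/s to app-b, search-2: 75 each.
    app-b: 40+75 = 115 ≤ 130
    search-2: 10+75 = 85 > 70
Round 2 — search-2 crashes.
  search-2 sheds 85 req/s to queue-1, worker-1: 42 each (1 lost).
    queue-1: 100+42 = 142 > 120
    worker-1: 110+42 = 152 ≤ 160
Round 3 — queue-1 crashes.
  queue-1 sheds 142 req/s to app-b, cache-2, db-m, worker-2: 35 each (2 lost).
    app-b: 115+35 = 150 > 130
    cache-2: 10+35 = 45 ≤ 60
    db-m: 80+35 = 115 ≤ 130
    worker-2: 50+35 = 85 ≤ 110
Round 4 — app-b crashes.
  app-b sheds 150 req/s to db-m: 150 each.
    db-m: 115+150 = 265 > 130
Round 5 — db-m crashes.
  db-m sheds 265 req/s to cache-2, worker-2: 132 each (1 lost).
    cache-2: 45+132 = 177 > 60
    worker-2: 85+132 = 217 > 110
Round 6 — cache-2, worker-2 crash.
  cache-2 sheds 177 req/s: no online neighbours, lost.
  worker-2 sheds 217 req/s to lb-1: 217 each.
    lb-1: 90+217 = 307 > 150
Round 7 — lb-1 crashes.
  lb-1 sheds 307 req/s: no online neighbours, lost.
No further crashes.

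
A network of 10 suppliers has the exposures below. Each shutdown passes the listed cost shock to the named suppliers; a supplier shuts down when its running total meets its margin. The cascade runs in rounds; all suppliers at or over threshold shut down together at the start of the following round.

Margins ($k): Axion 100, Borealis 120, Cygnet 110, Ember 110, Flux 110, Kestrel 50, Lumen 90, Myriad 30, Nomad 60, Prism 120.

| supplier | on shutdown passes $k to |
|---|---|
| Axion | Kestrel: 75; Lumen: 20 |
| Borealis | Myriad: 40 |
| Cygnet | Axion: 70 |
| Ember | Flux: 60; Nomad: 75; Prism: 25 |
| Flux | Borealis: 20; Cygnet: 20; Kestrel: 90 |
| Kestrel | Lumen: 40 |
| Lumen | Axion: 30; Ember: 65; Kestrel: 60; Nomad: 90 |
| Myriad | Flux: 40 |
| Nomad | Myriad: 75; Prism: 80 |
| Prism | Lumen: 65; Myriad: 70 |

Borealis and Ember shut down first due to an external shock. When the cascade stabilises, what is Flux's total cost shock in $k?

Round 1 — Borealis, Ember shut down (initial).
  Flux: +60 → 60 < 110
  Myriad: +40 → 40 ≥ 30
  Nomad: +75 → 75 ≥ 60
  Prism: +25 → 25 < 120
Round 2 — Myriad, Nomad shut down.
  Flux: +40 → 100 < 110
  Prism: +80 → 105 < 120
No further shutdowns.

100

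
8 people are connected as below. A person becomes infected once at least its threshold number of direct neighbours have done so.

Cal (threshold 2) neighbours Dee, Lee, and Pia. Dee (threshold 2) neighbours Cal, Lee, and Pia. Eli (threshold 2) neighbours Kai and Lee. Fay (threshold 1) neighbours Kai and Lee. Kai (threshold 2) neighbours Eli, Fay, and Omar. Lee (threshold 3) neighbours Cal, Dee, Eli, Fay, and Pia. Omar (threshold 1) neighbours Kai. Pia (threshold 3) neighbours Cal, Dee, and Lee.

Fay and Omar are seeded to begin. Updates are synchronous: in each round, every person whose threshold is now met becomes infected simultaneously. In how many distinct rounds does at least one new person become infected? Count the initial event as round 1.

2

Round 1 — Fay, Omar become infected (initial).
Round 2 — checking thresholds:
  Kai: 2 of 3 neighbours ≥ 2, becomes infected.
  Lee: 1 of 5 neighbours < 3, not yet.
Round 3 — no new infections; cascade stops.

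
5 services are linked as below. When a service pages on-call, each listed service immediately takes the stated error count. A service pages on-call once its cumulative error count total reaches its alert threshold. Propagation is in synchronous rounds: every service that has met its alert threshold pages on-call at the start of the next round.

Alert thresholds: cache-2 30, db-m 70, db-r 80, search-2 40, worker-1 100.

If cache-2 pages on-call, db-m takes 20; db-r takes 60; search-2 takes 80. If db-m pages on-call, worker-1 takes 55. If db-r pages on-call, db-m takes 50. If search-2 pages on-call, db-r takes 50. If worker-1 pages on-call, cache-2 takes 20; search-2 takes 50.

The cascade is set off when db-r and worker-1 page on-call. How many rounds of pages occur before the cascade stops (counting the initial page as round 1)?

2

Round 1 — db-r, worker-1 page on-call (initial).
  cache-2: +20 → 20 < 30
  db-m: +50 → 50 < 70
  search-2: +50 → 50 ≥ 40
Round 2 — search-2 pages on-call.
No further pages.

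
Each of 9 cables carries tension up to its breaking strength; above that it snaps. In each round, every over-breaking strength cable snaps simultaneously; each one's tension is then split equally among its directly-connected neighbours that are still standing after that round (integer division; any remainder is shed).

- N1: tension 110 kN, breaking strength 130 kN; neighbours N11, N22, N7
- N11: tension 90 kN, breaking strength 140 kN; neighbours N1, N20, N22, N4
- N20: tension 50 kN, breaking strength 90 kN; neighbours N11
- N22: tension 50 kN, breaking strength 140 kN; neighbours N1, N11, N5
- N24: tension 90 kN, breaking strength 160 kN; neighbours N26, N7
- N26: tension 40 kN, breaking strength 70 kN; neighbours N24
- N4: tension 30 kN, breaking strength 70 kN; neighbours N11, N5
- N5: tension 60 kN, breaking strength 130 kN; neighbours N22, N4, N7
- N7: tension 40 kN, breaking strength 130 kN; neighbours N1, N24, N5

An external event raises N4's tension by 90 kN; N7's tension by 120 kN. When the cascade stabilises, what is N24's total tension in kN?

143

Round 1 — N4 at 120 > 70; N7 at 160 > 130. N4, N7 snap.
  N4 sheds 120 kN to N11, N5: 60 each.
    N11: 90+60 = 150 > 140
    N5: 60+60 = 120 ≤ 130
  N7 sheds 160 kN to N1, N24, N5: 53 each (1 lost).
    N1: 110+53 = 163 > 130
    N24: 90+53 = 143 ≤ 160
    N5: 120+53 = 173 > 130
Round 2 — N1, N11, N5 snap.
  N1 sheds 163 kN to N22: 163 each.
    N22: 50+163 = 213 > 140
  N11 sheds 150 kN to N20, N22: 75 each.
    N20: 50+75 = 125 > 90
    N22: 213+75 = 288 > 140
  N5 sheds 173 kN to N22: 173 each.
    N22: 288+173 = 461 > 140
Round 3 — N20, N22 snap.
  N20 sheds 125 kN: no online neighbours, lost.
  N22 sheds 461 kN: no online neighbours, lost.
No further breaks.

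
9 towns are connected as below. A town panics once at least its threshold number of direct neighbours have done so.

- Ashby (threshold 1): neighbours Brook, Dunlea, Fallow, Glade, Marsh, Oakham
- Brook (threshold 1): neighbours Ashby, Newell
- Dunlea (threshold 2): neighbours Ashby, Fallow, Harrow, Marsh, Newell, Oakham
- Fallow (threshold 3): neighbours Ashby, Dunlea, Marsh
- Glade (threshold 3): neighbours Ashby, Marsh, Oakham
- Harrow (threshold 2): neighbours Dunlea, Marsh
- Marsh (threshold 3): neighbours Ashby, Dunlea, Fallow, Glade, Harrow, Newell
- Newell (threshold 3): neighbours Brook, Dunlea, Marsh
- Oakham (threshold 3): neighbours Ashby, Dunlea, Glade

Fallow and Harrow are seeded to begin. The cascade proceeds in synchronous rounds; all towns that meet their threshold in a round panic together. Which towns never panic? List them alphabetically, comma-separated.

Round 1 — Fallow, Harrow panic (initial).
Round 2 — checking thresholds:
  Ashby: 1 of 6 neighbours ≥ 1, panics.
  Dunlea: 2 of 6 neighbours ≥ 2, panics.
  Marsh: 2 of 6 neighbours < 3, holds.
Round 3 — checking thresholds:
  Brook: 1 of 2 neighbours ≥ 1, panics.
  Glade: 1 of 3 neighbours < 3, holds.
  Marsh: 4 of 6 neighbours ≥ 3, panics.
  Newell: 1 of 3 neighbours < 3, holds.
  Oakham: 2 of 3 neighbours < 3, holds.
Round 4 — checking thresholds:
  Glade: 2 of 3 neighbours < 3, holds.
  Newell: 3 of 3 neighbours ≥ 3, panics.
  Oakham: 2 of 3 neighbours < 3, holds.
Round 5 — no new panics; cascade stops.

Glade, Oakham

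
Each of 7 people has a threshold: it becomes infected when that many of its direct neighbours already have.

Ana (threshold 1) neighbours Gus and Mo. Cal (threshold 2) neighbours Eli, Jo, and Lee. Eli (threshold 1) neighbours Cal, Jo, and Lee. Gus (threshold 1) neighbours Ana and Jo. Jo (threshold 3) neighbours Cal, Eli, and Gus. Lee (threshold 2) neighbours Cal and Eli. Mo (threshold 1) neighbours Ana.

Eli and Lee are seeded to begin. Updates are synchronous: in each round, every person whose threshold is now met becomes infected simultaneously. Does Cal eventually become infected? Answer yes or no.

Round 1 — Eli, Lee become infected (initial).
Round 2 — checking thresholds:
  Cal: 2 of 3 neighbours ≥ 2, becomes infected.
  Jo: 1 of 3 neighbours < 3, not yet.
Round 3 — no new infections; cascade stops.

yes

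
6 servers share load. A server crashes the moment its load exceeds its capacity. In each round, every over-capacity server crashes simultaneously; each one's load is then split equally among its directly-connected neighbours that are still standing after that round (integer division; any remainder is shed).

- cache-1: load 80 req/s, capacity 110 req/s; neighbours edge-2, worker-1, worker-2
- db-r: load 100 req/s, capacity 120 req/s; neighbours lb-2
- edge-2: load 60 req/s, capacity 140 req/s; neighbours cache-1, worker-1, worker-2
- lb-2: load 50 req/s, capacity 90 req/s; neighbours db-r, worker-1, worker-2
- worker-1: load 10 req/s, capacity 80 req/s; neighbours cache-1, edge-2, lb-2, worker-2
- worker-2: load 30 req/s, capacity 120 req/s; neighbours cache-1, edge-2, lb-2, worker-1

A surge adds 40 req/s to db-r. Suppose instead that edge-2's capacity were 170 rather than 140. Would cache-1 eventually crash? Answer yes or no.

With edge-2's capacity at 170:
Round 1 — db-r at 140 > 120. db-r crashes.
  db-r sheds 140 req/s to lb-2: 140 each.
    lb-2: 50+140 = 190 > 90
Round 2 — lb-2 crashes.
  lb-2 sheds 190 req/s to worker-1, worker-2: 95 each.
    worker-1: 10+95 = 105 > 80
    worker-2: 30+95 = 125 > 120
Round 3 — worker-1, worker-2 crash.
  worker-1 sheds 105 req/s to cache-1, edge-2: 52 each (1 lost).
    cache-1: 80+52 = 132 > 110
    edge-2: 60+52 = 112 ≤ 170
  worker-2 sheds 125 req/s to cache-1, edge-2: 62 each (1 lost).
    cache-1: 132+62 = 194 > 110
    edge-2: 112+62 = 174 > 170
Round 4 — cache-1, edge-2 crash.
  cache-1 sheds 194 req/s: no online neighbours, lost.
  edge-2 sheds 174 req/s: no online neighbours, lost.
No further crashes.

yes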